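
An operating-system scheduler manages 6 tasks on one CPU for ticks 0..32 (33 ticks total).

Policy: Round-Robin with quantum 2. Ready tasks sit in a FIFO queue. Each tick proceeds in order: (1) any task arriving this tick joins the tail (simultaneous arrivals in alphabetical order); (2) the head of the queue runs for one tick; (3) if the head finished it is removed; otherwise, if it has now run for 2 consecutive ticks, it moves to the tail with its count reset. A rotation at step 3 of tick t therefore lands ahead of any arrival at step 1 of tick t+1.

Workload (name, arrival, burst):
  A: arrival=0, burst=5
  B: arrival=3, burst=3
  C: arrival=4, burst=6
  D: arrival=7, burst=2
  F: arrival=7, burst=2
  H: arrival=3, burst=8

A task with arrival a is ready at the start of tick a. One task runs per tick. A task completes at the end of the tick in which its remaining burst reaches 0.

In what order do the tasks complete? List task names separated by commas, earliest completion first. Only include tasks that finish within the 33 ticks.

completion order = A, B, D, F, C, H

t=0: queue=[A] q_used=0 → run A
t=1: queue=[A] q_used=1 → run A
t=2: queue=[A] q_used=0 → run A
t=3: queue=[A,B,H] q_used=1 → run A
t=4: queue=[B,H,A,C] q_used=0 → run B
t=5: queue=[B,H,A,C] q_used=1 → run B
t=6: queue=[H,A,C,B] q_used=0 → run H
t=7: queue=[H,A,C,B,D,F] q_used=1 → run H
t=8: queue=[A,C,B,D,F,H] q_used=0 → run A
t=9: queue=[C,B,D,F,H] q_used=0 → run C
t=10: queue=[C,B,D,F,H] q_used=1 → run C
t=11: queue=[B,D,F,H,C] q_used=0 → run B
t=12: queue=[D,F,H,C] q_used=0 → run D
t=13: queue=[D,F,H,C] q_used=1 → run D
t=14: queue=[F,H,C] q_used=0 → run F
t=15: queue=[F,H,C] q_used=1 → run F
t=16: queue=[H,C] q_used=0 → run H
t=17: queue=[H,C] q_used=1 → run H
t=18: queue=[C,H] q_used=0 → run C
t=19: queue=[C,H] q_used=1 → run C
t=20: queue=[H,C] q_used=0 → run H
t=21: queue=[H,C] q_used=1 → run H
t=22: queue=[C,H] q_used=0 → run C
t=23: queue=[C,H] q_used=1 → run C
t=24: queue=[H] q_used=0 → run H
t=25: queue=[H] q_used=1 → run H
t=26: (idle)
t=27: (idle)
t=28: (idle)
t=29: (idle)
t=30: (idle)
t=31: (idle)
t=32: (idle)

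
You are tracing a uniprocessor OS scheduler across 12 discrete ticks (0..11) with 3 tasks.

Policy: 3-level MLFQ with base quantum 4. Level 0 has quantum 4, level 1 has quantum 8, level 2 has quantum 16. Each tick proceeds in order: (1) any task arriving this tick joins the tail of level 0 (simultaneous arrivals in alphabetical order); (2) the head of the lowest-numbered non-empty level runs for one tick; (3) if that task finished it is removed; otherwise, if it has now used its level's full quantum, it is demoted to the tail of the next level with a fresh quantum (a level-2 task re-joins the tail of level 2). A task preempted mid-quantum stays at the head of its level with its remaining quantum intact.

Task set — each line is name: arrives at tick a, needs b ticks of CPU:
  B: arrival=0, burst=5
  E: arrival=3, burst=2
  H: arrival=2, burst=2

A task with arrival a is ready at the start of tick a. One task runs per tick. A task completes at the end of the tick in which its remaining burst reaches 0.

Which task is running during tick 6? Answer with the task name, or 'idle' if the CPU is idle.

t=0: L0/L1/L2 = B/-/- → run B
t=1: L0/L1/L2 = B/-/- → run B
t=2: L0/L1/L2 = BH/-/- → run B
t=3: L0/L1/L2 = BHE/-/- → run B
t=4: L0/L1/L2 = HE/B/- → run H
t=5: L0/L1/L2 = HE/B/- → run H
t=6: L0/L1/L2 = E/B/- → run E
t=7: L0/L1/L2 = E/B/- → run E
t=8: L0/L1/L2 = -/B/- → run B
t=9: (idle)
t=10: (idle)
t=11: (idle)

running at tick 6 = E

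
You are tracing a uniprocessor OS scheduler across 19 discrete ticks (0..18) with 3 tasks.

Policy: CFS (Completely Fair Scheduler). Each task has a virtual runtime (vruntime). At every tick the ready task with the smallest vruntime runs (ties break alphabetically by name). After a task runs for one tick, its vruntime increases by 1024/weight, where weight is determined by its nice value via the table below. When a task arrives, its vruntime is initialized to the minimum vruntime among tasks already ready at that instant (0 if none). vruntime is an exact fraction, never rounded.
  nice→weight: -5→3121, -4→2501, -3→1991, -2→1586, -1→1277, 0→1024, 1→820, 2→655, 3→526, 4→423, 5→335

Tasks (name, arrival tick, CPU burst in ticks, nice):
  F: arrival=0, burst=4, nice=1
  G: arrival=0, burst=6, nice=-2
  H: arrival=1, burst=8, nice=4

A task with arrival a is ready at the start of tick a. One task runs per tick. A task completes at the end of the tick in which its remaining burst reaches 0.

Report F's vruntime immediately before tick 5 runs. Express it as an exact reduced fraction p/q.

vruntime(F, start of tick 5) = 512/205

t=0: vr[F=0 G=0] → run F
t=1: vr[F=256/205 G=0 H=0] → run G
t=2: vr[F=256/205 G=512/793 H=0] → run H
t=3: vr[F=256/205 G=512/793 H=1024/423] → run G
t=4: vr[F=256/205 G=1024/793 H=1024/423] → run F
t=5: vr[F=512/205 G=1024/793 H=1024/423] → run G
t=6: vr[F=512/205 G=1536/793 H=1024/423] → run G
t=7: vr[F=512/205 G=2048/793 H=1024/423] → run H
t=8: vr[F=512/205 G=2048/793 H=2048/423] → run F
t=9: vr[F=768/205 G=2048/793 H=2048/423] → run G
t=10: vr[F=768/205 G=2560/793 H=2048/423] → run G
t=11: vr[F=768/205 H=2048/423] → run F
t=12: vr[H=2048/423] → run H
t=13: vr[H=1024/141] → run H
t=14: vr[H=4096/423] → run H
t=15: vr[H=5120/423] → run H
t=16: vr[H=2048/141] → run H
t=17: vr[H=7168/423] → run H
t=18: (idle)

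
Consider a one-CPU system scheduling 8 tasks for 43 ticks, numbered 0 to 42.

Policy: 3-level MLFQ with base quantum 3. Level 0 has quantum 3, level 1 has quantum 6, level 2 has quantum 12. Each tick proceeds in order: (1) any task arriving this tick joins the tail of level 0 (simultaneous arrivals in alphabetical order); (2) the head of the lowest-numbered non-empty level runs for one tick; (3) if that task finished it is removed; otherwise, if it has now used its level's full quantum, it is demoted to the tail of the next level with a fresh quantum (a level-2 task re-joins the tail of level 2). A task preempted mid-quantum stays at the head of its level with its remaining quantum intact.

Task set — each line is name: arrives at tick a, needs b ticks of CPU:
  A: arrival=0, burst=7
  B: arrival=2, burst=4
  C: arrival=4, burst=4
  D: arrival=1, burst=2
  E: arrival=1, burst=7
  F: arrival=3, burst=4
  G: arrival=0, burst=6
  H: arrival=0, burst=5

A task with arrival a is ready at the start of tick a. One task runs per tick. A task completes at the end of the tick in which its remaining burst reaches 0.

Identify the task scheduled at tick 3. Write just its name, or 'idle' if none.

t=0: L0/L1/L2 = AGH/-/- → run A
t=1: L0/L1/L2 = AGHDE/-/- → run A
t=2: L0/L1/L2 = AGHDEB/-/- → run A
t=3: L0/L1/L2 = GHDEBF/A/- → run G
t=4: L0/L1/L2 = GHDEBFC/A/- → run G
t=5: L0/L1/L2 = GHDEBFC/A/- → run G
t=6: L0/L1/L2 = HDEBFC/AG/- → run H
t=7: L0/L1/L2 = HDEBFC/AG/- → run H
t=8: L0/L1/L2 = HDEBFC/AG/- → run H
t=9: L0/L1/L2 = DEBFC/AGH/- → run D
t=10: L0/L1/L2 = DEBFC/AGH/- → run D
t=11: L0/L1/L2 = EBFC/AGH/- → run E
t=12: L0/L1/L2 = EBFC/AGH/- → run E
t=13: L0/L1/L2 = EBFC/AGH/- → run E
t=14: L0/L1/L2 = BFC/AGHE/- → run B
t=15: L0/L1/L2 = BFC/AGHE/- → run B
t=16: L0/L1/L2 = BFC/AGHE/- → run B
t=17: L0/L1/L2 = FC/AGHEB/- → run F
t=18: L0/L1/L2 = FC/AGHEB/- → run F
t=19: L0/L1/L2 = FC/AGHEB/- → run F
t=20: L0/L1/L2 = C/AGHEBF/- → run C
t=21: L0/L1/L2 = C/AGHEBF/- → run C
t=22: L0/L1/L2 = C/AGHEBF/- → run C
t=23: L0/L1/L2 = -/AGHEBFC/- → run A
t=24: L0/L1/L2 = -/AGHEBFC/- → run A
t=25: L0/L1/L2 = -/AGHEBFC/- → run A
t=26: L0/L1/L2 = -/AGHEBFC/- → run A
t=27: L0/L1/L2 = -/GHEBFC/- → run G
t=28: L0/L1/L2 = -/GHEBFC/- → run G
t=29: L0/L1/L2 = -/GHEBFC/- → run G
t=30: L0/L1/L2 = -/HEBFC/- → run H
t=31: L0/L1/L2 = -/HEBFC/- → run H
t=32: L0/L1/L2 = -/EBFC/- → run E
t=33: L0/L1/L2 = -/EBFC/- → run E
t=34: L0/L1/L2 = -/EBFC/- → run E
t=35: L0/L1/L2 = -/EBFC/- → run E
t=36: L0/L1/L2 = -/BFC/- → run B
t=37: L0/L1/L2 = -/FC/- → run F
t=38: L0/L1/L2 = -/C/- → run C
t=39: (idle)
t=40: (idle)
t=41: (idle)
t=42: (idle)

running at tick 3 = G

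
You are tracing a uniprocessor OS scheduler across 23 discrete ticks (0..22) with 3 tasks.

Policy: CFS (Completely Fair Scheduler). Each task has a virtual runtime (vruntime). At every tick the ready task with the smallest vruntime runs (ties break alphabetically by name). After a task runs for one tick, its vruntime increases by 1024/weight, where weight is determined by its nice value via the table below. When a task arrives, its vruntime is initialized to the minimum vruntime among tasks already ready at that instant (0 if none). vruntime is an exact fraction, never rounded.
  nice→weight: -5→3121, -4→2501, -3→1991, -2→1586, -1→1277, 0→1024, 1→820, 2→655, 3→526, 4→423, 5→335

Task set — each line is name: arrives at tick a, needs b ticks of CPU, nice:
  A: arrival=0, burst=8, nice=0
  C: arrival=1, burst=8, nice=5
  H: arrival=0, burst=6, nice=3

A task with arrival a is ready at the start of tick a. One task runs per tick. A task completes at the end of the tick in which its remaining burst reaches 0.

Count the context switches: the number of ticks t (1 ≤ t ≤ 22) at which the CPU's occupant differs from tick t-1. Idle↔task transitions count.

t=0: vr[A=0 H=0] → run A
t=1: vr[A=1 C=0 H=0] → run C
t=2: vr[A=1 C=1024/335 H=0] → run H
t=3: vr[A=1 C=1024/335 H=512/263] → run A
t=4: vr[A=2 C=1024/335 H=512/263] → run H
t=5: vr[A=2 C=1024/335 H=1024/263] → run A
t=6: vr[A=3 C=1024/335 H=1024/263] → run A
t=7: vr[A=4 C=1024/335 H=1024/263] → run C
t=8: vr[A=4 C=2048/335 H=1024/263] → run H
t=9: vr[A=4 C=2048/335 H=1536/263] → run A
t=10: vr[A=5 C=2048/335 H=1536/263] → run A
t=11: vr[A=6 C=2048/335 H=1536/263] → run H
t=12: vr[A=6 C=2048/335 H=2048/263] → run A
t=13: vr[A=7 C=2048/335 H=2048/263] → run C
t=14: vr[A=7 C=3072/335 H=2048/263] → run A
t=15: vr[C=3072/335 H=2048/263] → run H
t=16: vr[C=3072/335 H=2560/263] → run C
t=17: vr[C=4096/335 H=2560/263] → run H
t=18: vr[C=4096/335] → run C
t=19: vr[C=1024/67] → run C
t=20: vr[C=6144/335] → run C
t=21: vr[C=7168/335] → run C
t=22: (idle)

context switches = 17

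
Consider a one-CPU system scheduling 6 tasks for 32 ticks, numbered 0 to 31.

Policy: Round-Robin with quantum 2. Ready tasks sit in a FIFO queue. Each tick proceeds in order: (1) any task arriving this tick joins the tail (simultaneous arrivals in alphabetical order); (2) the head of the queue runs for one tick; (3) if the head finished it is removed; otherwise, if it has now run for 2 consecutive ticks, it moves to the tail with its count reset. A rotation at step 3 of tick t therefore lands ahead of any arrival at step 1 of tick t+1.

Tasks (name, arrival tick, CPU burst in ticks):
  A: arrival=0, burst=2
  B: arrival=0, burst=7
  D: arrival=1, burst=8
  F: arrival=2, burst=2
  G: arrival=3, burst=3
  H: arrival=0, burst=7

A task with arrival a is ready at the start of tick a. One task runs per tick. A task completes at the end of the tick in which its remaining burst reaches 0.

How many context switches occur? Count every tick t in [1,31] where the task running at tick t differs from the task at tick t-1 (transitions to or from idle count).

context switches = 16

t=0: queue=[A,B,H] q_used=0 → run A
t=1: queue=[A,B,H,D] q_used=1 → run A
t=2: queue=[B,H,D,F] q_used=0 → run B
t=3: queue=[B,H,D,F,G] q_used=1 → run B
t=4: queue=[H,D,F,G,B] q_used=0 → run H
t=5: queue=[H,D,F,G,B] q_used=1 → run H
t=6: queue=[D,F,G,B,H] q_used=0 → run D
t=7: queue=[D,F,G,B,H] q_used=1 → run D
t=8: queue=[F,G,B,H,D] q_used=0 → run F
t=9: queue=[F,G,B,H,D] q_used=1 → run F
t=10: queue=[G,B,H,D] q_used=0 → run G
t=11: queue=[G,B,H,D] q_used=1 → run G
t=12: queue=[B,H,D,G] q_used=0 → run B
t=13: queue=[B,H,D,G] q_used=1 → run B
t=14: queue=[H,D,G,B] q_used=0 → run H
t=15: queue=[H,D,G,B] q_used=1 → run H
t=16: queue=[D,G,B,H] q_used=0 → run D
t=17: queue=[D,G,B,H] q_used=1 → run D
t=18: queue=[G,B,H,D] q_used=0 → run G
t=19: queue=[B,H,D] q_used=0 → run B
t=20: queue=[B,H,D] q_used=1 → run B
t=21: queue=[H,D,B] q_used=0 → run H
t=22: queue=[H,D,B] q_used=1 → run H
t=23: queue=[D,B,H] q_used=0 → run D
t=24: queue=[D,B,H] q_used=1 → run D
t=25: queue=[B,H,D] q_used=0 → run B
t=26: queue=[H,D] q_used=0 → run H
t=27: queue=[D] q_used=0 → run D
t=28: queue=[D] q_used=1 → run D
t=29: (idle)
t=30: (idle)
t=31: (idle)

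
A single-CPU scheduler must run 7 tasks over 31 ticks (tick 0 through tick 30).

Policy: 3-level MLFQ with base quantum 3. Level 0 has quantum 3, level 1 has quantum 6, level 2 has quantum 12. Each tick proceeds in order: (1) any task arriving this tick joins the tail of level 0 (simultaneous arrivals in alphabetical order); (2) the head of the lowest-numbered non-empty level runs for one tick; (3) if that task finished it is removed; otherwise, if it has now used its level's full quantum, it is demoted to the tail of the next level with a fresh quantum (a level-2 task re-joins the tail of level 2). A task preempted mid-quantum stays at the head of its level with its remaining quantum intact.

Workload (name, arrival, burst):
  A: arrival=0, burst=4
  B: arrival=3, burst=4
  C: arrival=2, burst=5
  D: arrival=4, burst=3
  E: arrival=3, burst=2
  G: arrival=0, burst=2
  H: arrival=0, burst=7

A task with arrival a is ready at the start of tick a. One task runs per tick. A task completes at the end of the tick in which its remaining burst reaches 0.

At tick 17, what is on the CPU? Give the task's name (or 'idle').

running at tick 17 = D

t=0: L0/L1/L2 = AGH/-/- → run A
t=1: L0/L1/L2 = AGH/-/- → run A
t=2: L0/L1/L2 = AGHC/-/- → run A
t=3: L0/L1/L2 = GHCBE/A/- → run G
t=4: L0/L1/L2 = GHCBED/A/- → run G
t=5: L0/L1/L2 = HCBED/A/- → run H
t=6: L0/L1/L2 = HCBED/A/- → run H
t=7: L0/L1/L2 = HCBED/A/- → run H
t=8: L0/L1/L2 = CBED/AH/- → run C
t=9: L0/L1/L2 = CBED/AH/- → run C
t=10: L0/L1/L2 = CBED/AH/- → run C
t=11: L0/L1/L2 = BED/AHC/- → run B
t=12: L0/L1/L2 = BED/AHC/- → run B
t=13: L0/L1/L2 = BED/AHC/- → run B
t=14: L0/L1/L2 = ED/AHCB/- → run E
t=15: L0/L1/L2 = ED/AHCB/- → run E
t=16: L0/L1/L2 = D/AHCB/- → run D
t=17: L0/L1/L2 = D/AHCB/- → run D
t=18: L0/L1/L2 = D/AHCB/- → run D
t=19: L0/L1/L2 = -/AHCB/- → run A
t=20: L0/L1/L2 = -/HCB/- → run H
t=21: L0/L1/L2 = -/HCB/- → run H
t=22: L0/L1/L2 = -/HCB/- → run H
t=23: L0/L1/L2 = -/HCB/- → run H
t=24: L0/L1/L2 = -/CB/- → run C
t=25: L0/L1/L2 = -/CB/- → run C
t=26: L0/L1/L2 = -/B/- → run B
t=27: (idle)
t=28: (idle)
t=29: (idle)
t=30: (idle)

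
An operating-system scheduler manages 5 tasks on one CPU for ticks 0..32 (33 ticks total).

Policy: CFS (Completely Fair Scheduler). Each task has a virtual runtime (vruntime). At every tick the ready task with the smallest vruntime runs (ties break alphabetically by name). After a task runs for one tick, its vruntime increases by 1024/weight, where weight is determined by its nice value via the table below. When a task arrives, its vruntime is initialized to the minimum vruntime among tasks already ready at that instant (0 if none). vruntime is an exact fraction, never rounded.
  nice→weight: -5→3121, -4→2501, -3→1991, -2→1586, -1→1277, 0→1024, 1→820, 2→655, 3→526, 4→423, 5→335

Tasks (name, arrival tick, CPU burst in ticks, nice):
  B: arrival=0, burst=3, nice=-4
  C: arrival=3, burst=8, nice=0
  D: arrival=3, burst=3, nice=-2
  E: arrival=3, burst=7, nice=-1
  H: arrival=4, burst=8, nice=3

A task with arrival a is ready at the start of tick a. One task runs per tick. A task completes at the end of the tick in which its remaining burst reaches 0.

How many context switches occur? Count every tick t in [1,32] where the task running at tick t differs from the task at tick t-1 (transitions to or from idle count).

context switches = 22

t=0: vr[B=0] → run B
t=1: vr[B=1024/2501] → run B
t=2: vr[B=2048/2501] → run B
t=3: vr[C=0 D=0 E=0] → run C
t=4: vr[C=1 D=0 E=0 H=0] → run D
t=5: vr[C=1 D=512/793 E=0 H=0] → run E
t=6: vr[C=1 D=512/793 E=1024/1277 H=0] → run H
t=7: vr[C=1 D=512/793 E=1024/1277 H=512/263] → run D
t=8: vr[C=1 D=1024/793 E=1024/1277 H=512/263] → run E
t=9: vr[C=1 D=1024/793 E=2048/1277 H=512/263] → run C
t=10: vr[C=2 D=1024/793 E=2048/1277 H=512/263] → run D
t=11: vr[C=2 E=2048/1277 H=512/263] → run E
t=12: vr[C=2 E=3072/1277 H=512/263] → run H
t=13: vr[C=2 E=3072/1277 H=1024/263] → run C
t=14: vr[C=3 E=3072/1277 H=1024/263] → run E
t=15: vr[C=3 E=4096/1277 H=1024/263] → run C
t=16: vr[C=4 E=4096/1277 H=1024/263] → run E
t=17: vr[C=4 E=5120/1277 H=1024/263] → run H
t=18: vr[C=4 E=5120/1277 H=1536/263] → run C
t=19: vr[C=5 E=5120/1277 H=1536/263] → run E
t=20: vr[C=5 E=6144/1277 H=1536/263] → run E
t=21: vr[C=5 H=1536/263] → run C
t=22: vr[C=6 H=1536/263] → run H
t=23: vr[C=6 H=2048/263] → run C
t=24: vr[C=7 H=2048/263] → run C
t=25: vr[H=2048/263] → run H
t=26: vr[H=2560/263] → run H
t=27: vr[H=3072/263] → run H
t=28: vr[H=3584/263] → run H
t=29: (idle)
t=30: (idle)
t=31: (idle)
t=32: (idle)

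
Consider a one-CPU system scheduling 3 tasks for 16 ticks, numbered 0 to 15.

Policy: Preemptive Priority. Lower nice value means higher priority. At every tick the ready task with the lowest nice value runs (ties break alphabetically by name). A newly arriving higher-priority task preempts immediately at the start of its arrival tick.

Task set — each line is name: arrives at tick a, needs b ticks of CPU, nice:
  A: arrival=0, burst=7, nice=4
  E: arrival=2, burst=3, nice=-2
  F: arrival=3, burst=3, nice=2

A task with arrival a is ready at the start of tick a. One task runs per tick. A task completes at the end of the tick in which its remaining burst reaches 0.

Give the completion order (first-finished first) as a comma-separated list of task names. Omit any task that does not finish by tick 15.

completion order = E, F, A

t=0: ready={A} → run A
t=1: ready={A} → run A
t=2: ready={A,E} → run E
t=3: ready={A,E,F} → run E
t=4: ready={A,E,F} → run E
t=5: ready={A,F} → run F
t=6: ready={A,F} → run F
t=7: ready={A,F} → run F
t=8: ready={A} → run A
t=9: ready={A} → run A
t=10: ready={A} → run A
t=11: ready={A} → run A
t=12: ready={A} → run A
t=13: (idle)
t=14: (idle)
t=15: (idle)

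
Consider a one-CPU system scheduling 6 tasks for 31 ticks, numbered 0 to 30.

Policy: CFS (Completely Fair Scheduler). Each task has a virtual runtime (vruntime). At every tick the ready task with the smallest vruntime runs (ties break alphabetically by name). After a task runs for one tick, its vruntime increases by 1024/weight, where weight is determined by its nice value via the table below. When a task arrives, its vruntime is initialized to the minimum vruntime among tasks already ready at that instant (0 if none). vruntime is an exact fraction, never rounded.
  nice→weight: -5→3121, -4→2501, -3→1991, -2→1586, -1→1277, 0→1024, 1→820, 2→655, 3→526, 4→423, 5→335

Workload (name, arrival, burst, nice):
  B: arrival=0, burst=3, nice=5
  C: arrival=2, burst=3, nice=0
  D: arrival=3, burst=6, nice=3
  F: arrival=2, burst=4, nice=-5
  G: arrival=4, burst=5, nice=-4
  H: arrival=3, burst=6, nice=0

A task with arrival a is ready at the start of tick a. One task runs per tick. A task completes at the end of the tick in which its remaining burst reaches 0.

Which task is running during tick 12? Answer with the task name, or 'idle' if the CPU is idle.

t=0: vr[B=0] → run B
t=1: vr[B=1024/335] → run B
t=2: vr[B=2048/335 C=2048/335 F=2048/335] → run B
t=3: vr[C=2048/335 D=2048/335 F=2048/335 H=2048/335] → run C
t=4: vr[C=2383/335 D=2048/335 F=2048/335 G=2048/335 H=2048/335] → run D
t=5: vr[C=2383/335 D=710144/88105 F=2048/335 G=2048/335 H=2048/335] → run F
t=6: vr[C=2383/335 D=710144/88105 F=6734848/1045535 G=2048/335 H=2048/335] → run G
t=7: vr[C=2383/335 D=710144/88105 F=6734848/1045535 G=5465088/837835 H=2048/335] → run H
t=8: vr[C=2383/335 D=710144/88105 F=6734848/1045535 G=5465088/837835 H=2383/335] → run F
t=9: vr[C=2383/335 D=710144/88105 F=7077888/1045535 G=5465088/837835 H=2383/335] → run G
t=10: vr[C=2383/335 D=710144/88105 F=7077888/1045535 G=5808128/837835 H=2383/335] → run F
t=11: vr[C=2383/335 D=710144/88105 F=7420928/1045535 G=5808128/837835 H=2383/335] → run G
t=12: vr[C=2383/335 D=710144/88105 F=7420928/1045535 G=6151168/837835 H=2383/335] → run F
t=13: vr[C=2383/335 D=710144/88105 G=6151168/837835 H=2383/335] → run C
t=14: vr[C=2718/335 D=710144/88105 G=6151168/837835 H=2383/335] → run H
t=15: vr[C=2718/335 D=710144/88105 G=6151168/837835 H=2718/335] → run G
t=16: vr[C=2718/335 D=710144/88105 G=6494208/837835 H=2718/335] → run G
t=17: vr[C=2718/335 D=710144/88105 H=2718/335] → run D
t=18: vr[C=2718/335 D=881664/88105 H=2718/335] → run C
t=19: vr[D=881664/88105 H=2718/335] → run H
t=20: vr[D=881664/88105 H=3053/335] → run H
t=21: vr[D=881664/88105 H=3388/335] → run D
t=22: vr[D=1053184/88105 H=3388/335] → run H
t=23: vr[D=1053184/88105 H=3723/335] → run H
t=24: vr[D=1053184/88105] → run D
t=25: vr[D=1224704/88105] → run D
t=26: vr[D=1396224/88105] → run D
t=27: (idle)
t=28: (idle)
t=29: (idle)
t=30: (idle)

running at tick 12 = F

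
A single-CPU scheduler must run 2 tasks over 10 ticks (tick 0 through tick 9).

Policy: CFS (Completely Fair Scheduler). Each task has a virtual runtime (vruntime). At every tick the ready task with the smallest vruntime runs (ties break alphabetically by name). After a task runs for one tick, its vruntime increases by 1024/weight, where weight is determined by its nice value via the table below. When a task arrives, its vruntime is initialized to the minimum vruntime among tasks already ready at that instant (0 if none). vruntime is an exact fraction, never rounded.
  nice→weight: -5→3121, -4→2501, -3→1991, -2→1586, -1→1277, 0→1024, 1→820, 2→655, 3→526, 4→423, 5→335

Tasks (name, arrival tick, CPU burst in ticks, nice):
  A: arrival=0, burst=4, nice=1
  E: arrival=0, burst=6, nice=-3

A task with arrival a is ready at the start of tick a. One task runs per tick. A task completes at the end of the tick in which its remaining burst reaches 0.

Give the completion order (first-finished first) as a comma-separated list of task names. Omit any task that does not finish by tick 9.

t=0: vr[A=0 E=0] → run A
t=1: vr[A=256/205 E=0] → run E
t=2: vr[A=256/205 E=1024/1991] → run E
t=3: vr[A=256/205 E=2048/1991] → run E
t=4: vr[A=256/205 E=3072/1991] → run A
t=5: vr[A=512/205 E=3072/1991] → run E
t=6: vr[A=512/205 E=4096/1991] → run E
t=7: vr[A=512/205 E=5120/1991] → run A
t=8: vr[A=768/205 E=5120/1991] → run E
t=9: vr[A=768/205] → run A

completion order = E, A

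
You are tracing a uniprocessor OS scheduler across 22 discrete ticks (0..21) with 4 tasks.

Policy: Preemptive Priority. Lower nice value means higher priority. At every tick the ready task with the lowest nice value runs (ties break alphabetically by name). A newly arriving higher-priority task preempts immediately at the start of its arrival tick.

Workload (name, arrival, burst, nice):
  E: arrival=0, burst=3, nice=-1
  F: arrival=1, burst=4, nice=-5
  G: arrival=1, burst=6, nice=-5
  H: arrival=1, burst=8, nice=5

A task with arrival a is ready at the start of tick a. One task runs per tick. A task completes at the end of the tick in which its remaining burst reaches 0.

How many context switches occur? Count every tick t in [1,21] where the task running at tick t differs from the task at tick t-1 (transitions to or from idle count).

context switches = 5

t=0: ready={E} → run E
t=1: ready={E,F,G,H} → run F
t=2: ready={E,F,G,H} → run F
t=3: ready={E,F,G,H} → run F
t=4: ready={E,F,G,H} → run F
t=5: ready={E,G,H} → run G
t=6: ready={E,G,H} → run G
t=7: ready={E,G,H} → run G
t=8: ready={E,G,H} → run G
t=9: ready={E,G,H} → run G
t=10: ready={E,G,H} → run G
t=11: ready={E,H} → run E
t=12: ready={E,H} → run E
t=13: ready={H} → run H
t=14: ready={H} → run H
t=15: ready={H} → run H
t=16: ready={H} → run H
t=17: ready={H} → run H
t=18: ready={H} → run H
t=19: ready={H} → run H
t=20: ready={H} → run H
t=21: (idle)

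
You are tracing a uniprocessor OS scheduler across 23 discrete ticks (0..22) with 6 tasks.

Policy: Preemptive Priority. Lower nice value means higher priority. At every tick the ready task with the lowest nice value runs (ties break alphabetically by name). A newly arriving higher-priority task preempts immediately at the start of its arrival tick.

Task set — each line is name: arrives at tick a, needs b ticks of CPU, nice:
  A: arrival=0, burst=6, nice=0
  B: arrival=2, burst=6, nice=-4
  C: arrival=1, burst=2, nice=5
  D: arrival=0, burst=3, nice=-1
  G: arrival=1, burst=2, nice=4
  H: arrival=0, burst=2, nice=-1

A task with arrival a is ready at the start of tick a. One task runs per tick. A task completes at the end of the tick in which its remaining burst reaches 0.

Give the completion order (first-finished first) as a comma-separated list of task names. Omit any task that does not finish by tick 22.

t=0: ready={A,D,H} → run D
t=1: ready={A,C,D,G,H} → run D
t=2: ready={A,B,C,D,G,H} → run B
t=3: ready={A,B,C,D,G,H} → run B
t=4: ready={A,B,C,D,G,H} → run B
t=5: ready={A,B,C,D,G,H} → run B
t=6: ready={A,B,C,D,G,H} → run B
t=7: ready={A,B,C,D,G,H} → run B
t=8: ready={A,C,D,G,H} → run D
t=9: ready={A,C,G,H} → run H
t=10: ready={A,C,G,H} → run H
t=11: ready={A,C,G} → run A
t=12: ready={A,C,G} → run A
t=13: ready={A,C,G} → run A
t=14: ready={A,C,G} → run A
t=15: ready={A,C,G} → run A
t=16: ready={A,C,G} → run A
t=17: ready={C,G} → run G
t=18: ready={C,G} → run G
t=19: ready={C} → run C
t=20: ready={C} → run C
t=21: (idle)
t=22: (idle)

completion order = B, D, H, A, G, C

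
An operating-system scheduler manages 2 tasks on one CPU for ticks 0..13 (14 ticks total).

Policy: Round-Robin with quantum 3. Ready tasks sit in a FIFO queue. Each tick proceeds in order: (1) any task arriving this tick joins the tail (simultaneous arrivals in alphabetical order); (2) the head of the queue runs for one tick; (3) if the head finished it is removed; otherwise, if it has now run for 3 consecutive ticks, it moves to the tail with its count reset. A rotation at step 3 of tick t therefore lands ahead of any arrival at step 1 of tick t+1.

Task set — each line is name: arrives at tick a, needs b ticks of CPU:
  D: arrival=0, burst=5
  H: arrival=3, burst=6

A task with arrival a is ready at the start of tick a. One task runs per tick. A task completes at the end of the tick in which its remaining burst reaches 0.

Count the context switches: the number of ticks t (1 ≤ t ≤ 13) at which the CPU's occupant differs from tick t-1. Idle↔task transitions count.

context switches = 2

t=0: queue=[D] q_used=0 → run D
t=1: queue=[D] q_used=1 → run D
t=2: queue=[D] q_used=2 → run D
t=3: queue=[D,H] q_used=0 → run D
t=4: queue=[D,H] q_used=1 → run D
t=5: queue=[H] q_used=0 → run H
t=6: queue=[H] q_used=1 → run H
t=7: queue=[H] q_used=2 → run H
t=8: queue=[H] q_used=0 → run H
t=9: queue=[H] q_used=1 → run H
t=10: queue=[H] q_used=2 → run H
t=11: (idle)
t=12: (idle)
t=13: (idle)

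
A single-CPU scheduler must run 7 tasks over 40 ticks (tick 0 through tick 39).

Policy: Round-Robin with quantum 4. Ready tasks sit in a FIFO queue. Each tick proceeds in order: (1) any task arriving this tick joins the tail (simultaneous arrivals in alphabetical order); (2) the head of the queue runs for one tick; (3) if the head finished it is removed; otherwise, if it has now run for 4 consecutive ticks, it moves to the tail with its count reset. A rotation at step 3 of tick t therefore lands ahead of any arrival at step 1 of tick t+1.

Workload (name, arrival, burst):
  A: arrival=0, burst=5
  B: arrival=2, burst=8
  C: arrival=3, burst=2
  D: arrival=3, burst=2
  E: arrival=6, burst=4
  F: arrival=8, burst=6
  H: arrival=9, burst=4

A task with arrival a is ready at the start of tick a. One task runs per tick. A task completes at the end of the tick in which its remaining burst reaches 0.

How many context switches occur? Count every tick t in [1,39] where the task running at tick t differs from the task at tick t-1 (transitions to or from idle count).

context switches = 10

t=0: queue=[A] q_used=0 → run A
t=1: queue=[A] q_used=1 → run A
t=2: queue=[A,B] q_used=2 → run A
t=3: queue=[A,B,C,D] q_used=3 → run A
t=4: queue=[B,C,D,A] q_used=0 → run B
t=5: queue=[B,C,D,A] q_used=1 → run B
t=6: queue=[B,C,D,A,E] q_used=2 → run B
t=7: queue=[B,C,D,A,E] q_used=3 → run B
t=8: queue=[C,D,A,E,B,F] q_used=0 → run C
t=9: queue=[C,D,A,E,B,F,H] q_used=1 → run C
t=10: queue=[D,A,E,B,F,H] q_used=0 → run D
t=11: queue=[D,A,E,B,F,H] q_used=1 → run D
t=12: queue=[A,E,B,F,H] q_used=0 → run A
t=13: queue=[E,B,F,H] q_used=0 → run E
t=14: queue=[E,B,F,H] q_used=1 → run E
t=15: queue=[E,B,F,H] q_used=2 → run E
t=16: queue=[E,B,F,H] q_used=3 → run E
t=17: queue=[B,F,H] q_used=0 → run B
t=18: queue=[B,F,H] q_used=1 → run B
t=19: queue=[B,F,H] q_used=2 → run B
t=20: queue=[B,F,H] q_used=3 → run B
t=21: queue=[F,H] q_used=0 → run F
t=22: queue=[F,H] q_used=1 → run F
t=23: queue=[F,H] q_used=2 → run F
t=24: queue=[F,H] q_used=3 → run F
t=25: queue=[H,F] q_used=0 → run H
t=26: queue=[H,F] q_used=1 → run H
t=27: queue=[H,F] q_used=2 → run H
t=28: queue=[H,F] q_used=3 → run H
t=29: queue=[F] q_used=0 → run F
t=30: queue=[F] q_used=1 → run F
t=31: (idle)
t=32: (idle)
t=33: (idle)
t=34: (idle)
t=35: (idle)
t=36: (idle)
t=37: (idle)
t=38: (idle)
t=39: (idle)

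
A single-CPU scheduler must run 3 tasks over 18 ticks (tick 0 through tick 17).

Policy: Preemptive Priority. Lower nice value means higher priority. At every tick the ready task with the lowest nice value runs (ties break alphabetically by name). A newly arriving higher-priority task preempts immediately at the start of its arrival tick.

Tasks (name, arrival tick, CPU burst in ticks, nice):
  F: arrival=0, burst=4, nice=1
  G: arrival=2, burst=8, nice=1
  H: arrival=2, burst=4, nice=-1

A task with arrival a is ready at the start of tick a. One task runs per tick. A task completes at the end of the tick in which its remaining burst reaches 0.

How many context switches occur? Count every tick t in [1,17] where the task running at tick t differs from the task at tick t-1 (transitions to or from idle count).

context switches = 4

t=0: ready={F} → run F
t=1: ready={F} → run F
t=2: ready={F,G,H} → run H
t=3: ready={F,G,H} → run H
t=4: ready={F,G,H} → run H
t=5: ready={F,G,H} → run H
t=6: ready={F,G} → run F
t=7: ready={F,G} → run F
t=8: ready={G} → run G
t=9: ready={G} → run G
t=10: ready={G} → run G
t=11: ready={G} → run G
t=12: ready={G} → run G
t=13: ready={G} → run G
t=14: ready={G} → run G
t=15: ready={G} → run G
t=16: (idle)
t=17: (idle)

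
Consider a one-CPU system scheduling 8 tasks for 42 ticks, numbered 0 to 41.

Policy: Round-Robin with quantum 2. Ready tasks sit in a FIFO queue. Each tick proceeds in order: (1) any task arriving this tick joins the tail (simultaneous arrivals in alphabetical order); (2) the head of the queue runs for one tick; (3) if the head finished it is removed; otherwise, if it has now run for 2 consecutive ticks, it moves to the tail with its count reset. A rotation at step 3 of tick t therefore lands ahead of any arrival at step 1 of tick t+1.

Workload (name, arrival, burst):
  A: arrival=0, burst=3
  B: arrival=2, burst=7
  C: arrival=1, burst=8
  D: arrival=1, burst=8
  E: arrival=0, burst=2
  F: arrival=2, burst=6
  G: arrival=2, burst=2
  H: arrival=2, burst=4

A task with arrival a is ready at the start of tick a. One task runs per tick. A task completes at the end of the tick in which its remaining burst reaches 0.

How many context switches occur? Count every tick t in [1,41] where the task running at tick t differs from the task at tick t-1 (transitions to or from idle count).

context switches = 21

t=0: queue=[A,E] q_used=0 → run A
t=1: queue=[A,E,C,D] q_used=1 → run A
t=2: queue=[E,C,D,A,B,F,G,H] q_used=0 → run E
t=3: queue=[E,C,D,A,B,F,G,H] q_used=1 → run E
t=4: queue=[C,D,A,B,F,G,H] q_used=0 → run C
t=5: queue=[C,D,A,B,F,G,H] q_used=1 → run C
t=6: queue=[D,A,B,F,G,H,C] q_used=0 → run D
t=7: queue=[D,A,B,F,G,H,C] q_used=1 → run D
t=8: queue=[A,B,F,G,H,C,D] q_used=0 → run A
t=9: queue=[B,F,G,H,C,D] q_used=0 → run B
t=10: queue=[B,F,G,H,C,D] q_used=1 → run B
t=11: queue=[F,G,H,C,D,B] q_used=0 → run F
t=12: queue=[F,G,H,C,D,B] q_used=1 → run F
t=13: queue=[G,H,C,D,B,F] q_used=0 → run G
t=14: queue=[G,H,C,D,B,F] q_used=1 → run G
t=15: queue=[H,C,D,B,F] q_used=0 → run H
t=16: queue=[H,C,D,B,F] q_used=1 → run H
t=17: queue=[C,D,B,F,H] q_used=0 → run C
t=18: queue=[C,D,B,F,H] q_used=1 → run C
t=19: queue=[D,B,F,H,C] q_used=0 → run D
t=20: queue=[D,B,F,H,C] q_used=1 → run D
t=21: queue=[B,F,H,C,D] q_used=0 → run B
t=22: queue=[B,F,H,C,D] q_used=1 → run B
t=23: queue=[F,H,C,D,B] q_used=0 → run F
t=24: queue=[F,H,C,D,B] q_used=1 → run F
t=25: queue=[H,C,D,B,F] q_used=0 → run H
t=26: queue=[H,C,D,B,F] q_used=1 → run H
t=27: queue=[C,D,B,F] q_used=0 → run C
t=28: queue=[C,D,B,F] q_used=1 → run C
t=29: queue=[D,B,F,C] q_used=0 → run D
t=30: queue=[D,B,F,C] q_used=1 → run D
t=31: queue=[B,F,C,D] q_used=0 → run B
t=32: queue=[B,F,C,D] q_used=1 → run B
t=33: queue=[F,C,D,B] q_used=0 → run F
t=34: queue=[F,C,D,B] q_used=1 → run F
t=35: queue=[C,D,B] q_used=0 → run C
t=36: queue=[C,D,B] q_used=1 → run C
t=37: queue=[D,B] q_used=0 → run D
t=38: queue=[D,B] q_used=1 → run D
t=39: queue=[B] q_used=0 → run B
t=40: (idle)
t=41: (idle)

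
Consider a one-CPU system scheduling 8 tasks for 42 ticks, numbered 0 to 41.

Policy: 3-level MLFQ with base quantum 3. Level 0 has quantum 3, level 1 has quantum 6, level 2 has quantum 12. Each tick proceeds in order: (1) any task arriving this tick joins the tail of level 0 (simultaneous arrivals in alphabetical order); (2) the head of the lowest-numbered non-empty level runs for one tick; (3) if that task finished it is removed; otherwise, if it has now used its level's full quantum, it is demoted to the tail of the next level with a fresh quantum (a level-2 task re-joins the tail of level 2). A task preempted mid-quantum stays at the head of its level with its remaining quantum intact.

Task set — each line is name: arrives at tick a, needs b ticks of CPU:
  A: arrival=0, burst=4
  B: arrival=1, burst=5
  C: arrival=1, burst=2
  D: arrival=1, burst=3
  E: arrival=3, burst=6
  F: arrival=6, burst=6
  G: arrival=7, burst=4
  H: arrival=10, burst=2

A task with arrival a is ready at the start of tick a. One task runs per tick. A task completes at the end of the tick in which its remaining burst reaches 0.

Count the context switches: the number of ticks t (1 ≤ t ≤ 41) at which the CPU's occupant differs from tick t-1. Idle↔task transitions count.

context switches = 13

t=0: L0/L1/L2 = A/-/- → run A
t=1: L0/L1/L2 = ABCD/-/- → run A
t=2: L0/L1/L2 = ABCD/-/- → run A
t=3: L0/L1/L2 = BCDE/A/- → run B
t=4: L0/L1/L2 = BCDE/A/- → run B
t=5: L0/L1/L2 = BCDE/A/- → run B
t=6: L0/L1/L2 = CDEF/AB/- → run C
t=7: L0/L1/L2 = CDEFG/AB/- → run C
t=8: L0/L1/L2 = DEFG/AB/- → run D
t=9: L0/L1/L2 = DEFG/AB/- → run D
t=10: L0/L1/L2 = DEFGH/AB/- → run D
t=11: L0/L1/L2 = EFGH/AB/- → run E
t=12: L0/L1/L2 = EFGH/AB/- → run E
t=13: L0/L1/L2 = EFGH/AB/- → run E
t=14: L0/L1/L2 = FGH/ABE/- → run F
t=15: L0/L1/L2 = FGH/ABE/- → run F
t=16: L0/L1/L2 = FGH/ABE/- → run F
t=17: L0/L1/L2 = GH/ABEF/- → run G
t=18: L0/L1/L2 = GH/ABEF/- → run G
t=19: L0/L1/L2 = GH/ABEF/- → run G
t=20: L0/L1/L2 = H/ABEFG/- → run H
t=21: L0/L1/L2 = H/ABEFG/- → run H
t=22: L0/L1/L2 = -/ABEFG/- → run A
t=23: L0/L1/L2 = -/BEFG/- → run B
t=24: L0/L1/L2 = -/BEFG/- → run B
t=25: L0/L1/L2 = -/EFG/- → run E
t=26: L0/L1/L2 = -/EFG/- → run E
t=27: L0/L1/L2 = -/EFG/- → run E
t=28: L0/L1/L2 = -/FG/- → run F
t=29: L0/L1/L2 = -/FG/- → run F
t=30: L0/L1/L2 = -/FG/- → run F
t=31: L0/L1/L2 = -/G/- → run G
t=32: (idle)
t=33: (idle)
t=34: (idle)
t=35: (idle)
t=36: (idle)
t=37: (idle)
t=38: (idle)
t=39: (idle)
t=40: (idle)
t=41: (idle)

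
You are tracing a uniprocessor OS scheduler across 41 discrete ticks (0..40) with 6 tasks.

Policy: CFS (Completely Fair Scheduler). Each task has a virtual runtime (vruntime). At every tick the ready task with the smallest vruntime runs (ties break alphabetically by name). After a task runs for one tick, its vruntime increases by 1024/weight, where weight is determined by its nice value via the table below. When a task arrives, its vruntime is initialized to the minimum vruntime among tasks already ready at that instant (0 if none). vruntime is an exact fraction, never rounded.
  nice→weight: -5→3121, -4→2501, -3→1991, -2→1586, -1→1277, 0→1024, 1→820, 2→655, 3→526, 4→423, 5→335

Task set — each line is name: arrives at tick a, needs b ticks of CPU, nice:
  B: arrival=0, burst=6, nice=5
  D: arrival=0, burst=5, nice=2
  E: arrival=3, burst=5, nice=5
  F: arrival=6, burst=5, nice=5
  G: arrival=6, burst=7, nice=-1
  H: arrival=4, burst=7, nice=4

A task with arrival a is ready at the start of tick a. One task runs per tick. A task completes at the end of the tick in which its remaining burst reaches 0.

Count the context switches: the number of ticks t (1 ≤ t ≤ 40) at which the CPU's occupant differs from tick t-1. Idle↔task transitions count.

context switches = 31

t=0: vr[B=0 D=0] → run B
t=1: vr[B=1024/335 D=0] → run D
t=2: vr[B=1024/335 D=1024/655] → run D
t=3: vr[B=1024/335 D=2048/655 E=1024/335] → run B
t=4: vr[B=2048/335 D=2048/655 E=1024/335 H=1024/335] → run E
t=5: vr[B=2048/335 D=2048/655 E=2048/335 H=1024/335] → run H
t=6: vr[B=2048/335 D=2048/655 E=2048/335 F=2048/655 G=2048/655 H=776192/141705] → run D
t=7: vr[B=2048/335 D=3072/655 E=2048/335 F=2048/655 G=2048/655 H=776192/141705] → run F
t=8: vr[B=2048/335 D=3072/655 E=2048/335 F=54272/8777 G=2048/655 H=776192/141705] → run G
t=9: vr[B=2048/335 D=3072/655 E=2048/335 F=54272/8777 G=3286016/836435 H=776192/141705] → run G
t=10: vr[B=2048/335 D=3072/655 E=2048/335 F=54272/8777 G=3956736/836435 H=776192/141705] → run D
t=11: vr[B=2048/335 D=4096/655 E=2048/335 F=54272/8777 G=3956736/836435 H=776192/141705] → run G
t=12: vr[B=2048/335 D=4096/655 E=2048/335 F=54272/8777 G=4627456/836435 H=776192/141705] → run H
t=13: vr[B=2048/335 D=4096/655 E=2048/335 F=54272/8777 G=4627456/836435 H=1119232/141705] → run G
t=14: vr[B=2048/335 D=4096/655 E=2048/335 F=54272/8777 G=5298176/836435 H=1119232/141705] → run B
t=15: vr[B=3072/335 D=4096/655 E=2048/335 F=54272/8777 G=5298176/836435 H=1119232/141705] → run E
t=16: vr[B=3072/335 D=4096/655 E=3072/335 F=54272/8777 G=5298176/836435 H=1119232/141705] → run F
t=17: vr[B=3072/335 D=4096/655 E=3072/335 F=405504/43885 G=5298176/836435 H=1119232/141705] → run D
t=18: vr[B=3072/335 E=3072/335 F=405504/43885 G=5298176/836435 H=1119232/141705] → run G
t=19: vr[B=3072/335 E=3072/335 F=405504/43885 G=5968896/836435 H=1119232/141705] → run G
t=20: vr[B=3072/335 E=3072/335 F=405504/43885 G=6639616/836435 H=1119232/141705] → run H
t=21: vr[B=3072/335 E=3072/335 F=405504/43885 G=6639616/836435 H=487424/47235] → run G
t=22: vr[B=3072/335 E=3072/335 F=405504/43885 H=487424/47235] → run B
t=23: vr[B=4096/335 E=3072/335 F=405504/43885 H=487424/47235] → run E
t=24: vr[B=4096/335 E=4096/335 F=405504/43885 H=487424/47235] → run F
t=25: vr[B=4096/335 E=4096/335 F=539648/43885 H=487424/47235] → run H
t=26: vr[B=4096/335 E=4096/335 F=539648/43885 H=1805312/141705] → run B
t=27: vr[B=1024/67 E=4096/335 F=539648/43885 H=1805312/141705] → run E
t=28: vr[B=1024/67 E=1024/67 F=539648/43885 H=1805312/141705] → run F
t=29: vr[B=1024/67 E=1024/67 F=673792/43885 H=1805312/141705] → run H
t=30: vr[B=1024/67 E=1024/67 F=673792/43885 H=2148352/141705] → run H
t=31: vr[B=1024/67 E=1024/67 F=673792/43885 H=830464/47235] → run B
t=32: vr[E=1024/67 F=673792/43885 H=830464/47235] → run E
t=33: vr[F=673792/43885 H=830464/47235] → run F
t=34: vr[H=830464/47235] → run H
t=35: (idle)
t=36: (idle)
t=37: (idle)
t=38: (idle)
t=39: (idle)
t=40: (idle)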